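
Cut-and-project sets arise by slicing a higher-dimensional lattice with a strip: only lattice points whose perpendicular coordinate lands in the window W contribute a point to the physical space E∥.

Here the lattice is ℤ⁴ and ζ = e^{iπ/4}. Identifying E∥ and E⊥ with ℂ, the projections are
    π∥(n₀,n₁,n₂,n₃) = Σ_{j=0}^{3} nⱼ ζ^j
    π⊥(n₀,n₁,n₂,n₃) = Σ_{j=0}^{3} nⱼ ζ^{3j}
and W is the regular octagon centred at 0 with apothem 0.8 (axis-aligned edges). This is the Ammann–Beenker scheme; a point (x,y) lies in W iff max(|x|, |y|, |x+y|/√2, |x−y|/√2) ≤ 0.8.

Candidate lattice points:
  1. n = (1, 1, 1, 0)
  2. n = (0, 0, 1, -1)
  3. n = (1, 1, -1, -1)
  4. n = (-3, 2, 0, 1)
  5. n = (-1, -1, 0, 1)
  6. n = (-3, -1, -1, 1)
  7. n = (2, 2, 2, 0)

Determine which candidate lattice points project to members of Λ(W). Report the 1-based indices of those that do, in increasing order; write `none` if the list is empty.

Internal map: ζ^{3j} for j=0..3 gives (1,0), (−√2/2,√2/2), (0,−1), (√2/2,√2/2).
candidate 1: n = (1, 1, 1, 0) → π⊥ ≈ (+0.292893, -0.292893); max(|x|,|y|,|x±y|/√2) = 0.414214 ≤ 0.8 ⇒ ∈ W
candidate 2: n = (0, 0, 1, -1) → π⊥ ≈ (-0.707107, -1.707107); max(|x|,|y|,|x±y|/√2) = 1.707107 > 0.8 ⇒ ∉ W
candidate 3: n = (1, 1, -1, -1) → π⊥ ≈ (-0.414214, +1.000000); max(|x|,|y|,|x±y|/√2) = 1.000000 > 0.8 ⇒ ∉ W
candidate 4: n = (-3, 2, 0, 1) → π⊥ ≈ (-3.707107, +2.121320); max(|x|,|y|,|x±y|/√2) = 4.121320 > 0.8 ⇒ ∉ W
candidate 5: n = (-1, -1, 0, 1) → π⊥ ≈ (+0.414214, +0.000000); max(|x|,|y|,|x±y|/√2) = 0.414214 ≤ 0.8 ⇒ ∈ W
candidate 6: n = (-3, -1, -1, 1) → π⊥ ≈ (-1.585786, +1.000000); max(|x|,|y|,|x±y|/√2) = 1.828427 > 0.8 ⇒ ∉ W
candidate 7: n = (2, 2, 2, 0) → π⊥ ≈ (+0.585786, -0.585786); max(|x|,|y|,|x±y|/√2) = 0.828427 > 0.8 ⇒ ∉ W

1, 5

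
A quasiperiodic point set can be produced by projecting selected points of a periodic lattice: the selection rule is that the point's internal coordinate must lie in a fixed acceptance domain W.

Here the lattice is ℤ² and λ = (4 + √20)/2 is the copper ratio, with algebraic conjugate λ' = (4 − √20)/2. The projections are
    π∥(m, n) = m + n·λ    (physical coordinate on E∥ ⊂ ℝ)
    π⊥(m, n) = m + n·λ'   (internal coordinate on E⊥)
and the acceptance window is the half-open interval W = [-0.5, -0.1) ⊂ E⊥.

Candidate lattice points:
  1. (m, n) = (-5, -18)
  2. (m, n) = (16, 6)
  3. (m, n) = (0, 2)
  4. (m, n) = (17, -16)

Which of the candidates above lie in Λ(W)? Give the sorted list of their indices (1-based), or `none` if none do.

Numerically λ ≈ 4.236068 and λ' = −1/λ ≈ -0.236068.
candidate 1: (m,n)=(-5,-18) → π∥ = -5-18·λ ≈ -81.249224, π⊥ = -5-18·λ' ≈ -0.750776 ∉ [-0.5, -0.1) ⇒ out
candidate 2: (m,n)=(16,6) → π∥ = 16+6·λ ≈ 41.416408, π⊥ = 16+6·λ' ≈ 14.583592 ∉ [-0.5, -0.1) ⇒ out
candidate 3: (m,n)=(0,2) → π∥ = 0+2·λ ≈ 8.472136, π⊥ = 0+2·λ' ≈ -0.472136 ∈ [-0.5, -0.1) ⇒ IN Λ
candidate 4: (m,n)=(17,-16) → π∥ = 17-16·λ ≈ -50.777088, π⊥ = 17-16·λ' ≈ 20.777088 ∉ [-0.5, -0.1) ⇒ out

3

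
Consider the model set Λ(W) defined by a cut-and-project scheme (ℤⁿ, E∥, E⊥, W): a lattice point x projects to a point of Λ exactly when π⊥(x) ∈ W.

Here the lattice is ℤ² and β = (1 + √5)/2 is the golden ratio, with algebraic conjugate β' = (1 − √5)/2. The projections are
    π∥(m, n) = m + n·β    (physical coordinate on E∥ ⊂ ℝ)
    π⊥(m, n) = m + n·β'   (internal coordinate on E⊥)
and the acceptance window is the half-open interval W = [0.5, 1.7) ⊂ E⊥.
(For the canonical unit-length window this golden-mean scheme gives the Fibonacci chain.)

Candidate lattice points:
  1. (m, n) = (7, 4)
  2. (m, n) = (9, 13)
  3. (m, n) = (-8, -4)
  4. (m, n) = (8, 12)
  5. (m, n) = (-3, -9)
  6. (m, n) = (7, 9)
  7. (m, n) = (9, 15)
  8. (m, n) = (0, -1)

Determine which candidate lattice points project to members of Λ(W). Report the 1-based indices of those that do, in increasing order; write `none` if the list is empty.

2, 4, 6, 8

Compute β' = (1−√5)/2 = -0.6180, so π⊥(m,n) = m -0.6180·n.
[1] lift (7,4): star map gives 4.5279; window check 0.5 ≤ 4.5279 < 1.7 is false → out
[2] lift (9,13): star map gives 0.9656; window check 0.5 ≤ 0.9656 < 1.7 is true → IN Λ
[3] lift (-8,-4): star map gives -5.5279; window check 0.5 ≤ -5.5279 < 1.7 is false → out
[4] lift (8,12): star map gives 0.5836; window check 0.5 ≤ 0.5836 < 1.7 is true → IN Λ
[5] lift (-3,-9): star map gives 2.5623; window check 0.5 ≤ 2.5623 < 1.7 is false → out
[6] lift (7,9): star map gives 1.4377; window check 0.5 ≤ 1.4377 < 1.7 is true → IN Λ
[7] lift (9,15): star map gives -0.2705; window check 0.5 ≤ -0.2705 < 1.7 is false → out
[8] lift (0,-1): star map gives 0.6180; window check 0.5 ≤ 0.6180 < 1.7 is true → IN Λ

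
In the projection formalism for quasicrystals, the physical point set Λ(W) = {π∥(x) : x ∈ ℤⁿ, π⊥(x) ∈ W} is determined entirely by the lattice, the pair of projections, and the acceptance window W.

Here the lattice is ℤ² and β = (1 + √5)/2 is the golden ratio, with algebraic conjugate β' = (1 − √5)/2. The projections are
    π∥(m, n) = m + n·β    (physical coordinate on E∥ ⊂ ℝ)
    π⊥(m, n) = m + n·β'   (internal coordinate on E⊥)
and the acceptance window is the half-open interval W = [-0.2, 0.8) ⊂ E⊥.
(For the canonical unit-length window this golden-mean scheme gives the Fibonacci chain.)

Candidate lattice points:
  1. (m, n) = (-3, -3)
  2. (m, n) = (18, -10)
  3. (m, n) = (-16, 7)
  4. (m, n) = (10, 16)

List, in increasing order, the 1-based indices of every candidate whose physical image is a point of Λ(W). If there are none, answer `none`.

Compute β' = (1−√5)/2 = -0.618034, so π⊥(m,n) = m -0.618034·n.
candidate 1: (m,n)=(-3,-3) → π∥ = -3-3·β ≈ -7.854102, π⊥ = -3-3·β' ≈ -1.145898 ∉ [-0.2, 0.8) ⇒ out
candidate 2: (m,n)=(18,-10) → π∥ = 18-10·β ≈ 1.819660, π⊥ = 18-10·β' ≈ 24.180340 ∉ [-0.2, 0.8) ⇒ out
candidate 3: (m,n)=(-16,7) → π∥ = -16+7·β ≈ -4.673762, π⊥ = -16+7·β' ≈ -20.326238 ∉ [-0.2, 0.8) ⇒ out
candidate 4: (m,n)=(10,16) → π∥ = 10+16·β ≈ 35.888544, π⊥ = 10+16·β' ≈ 0.111456 ∈ [-0.2, 0.8) ⇒ IN Λ

4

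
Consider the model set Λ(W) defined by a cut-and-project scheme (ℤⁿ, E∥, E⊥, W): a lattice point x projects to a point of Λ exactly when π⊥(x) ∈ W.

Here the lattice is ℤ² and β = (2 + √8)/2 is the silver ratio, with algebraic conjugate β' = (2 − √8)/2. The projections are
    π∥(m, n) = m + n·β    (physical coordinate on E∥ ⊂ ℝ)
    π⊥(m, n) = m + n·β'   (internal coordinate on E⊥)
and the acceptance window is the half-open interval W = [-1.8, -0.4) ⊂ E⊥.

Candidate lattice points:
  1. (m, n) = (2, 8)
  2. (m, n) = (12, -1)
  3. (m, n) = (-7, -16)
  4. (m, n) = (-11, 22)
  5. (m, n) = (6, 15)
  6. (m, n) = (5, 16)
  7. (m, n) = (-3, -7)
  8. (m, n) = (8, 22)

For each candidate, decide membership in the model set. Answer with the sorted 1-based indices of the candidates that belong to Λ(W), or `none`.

Numerically β ≈ 2.4142 and β' = −1/β ≈ -0.4142.
candidate 1: (m,n)=(2,8) → π∥ = 2+8·β ≈ 21.3137, π⊥ = 2+8·β' ≈ -1.3137 ∈ [-1.8, -0.4) ⇒ IN Λ
candidate 2: (m,n)=(12,-1) → π∥ = 12-1·β ≈ 9.5858, π⊥ = 12-1·β' ≈ 12.4142 ∉ [-1.8, -0.4) ⇒ out
candidate 3: (m,n)=(-7,-16) → π∥ = -7-16·β ≈ -45.6274, π⊥ = -7-16·β' ≈ -0.3726 ∉ [-1.8, -0.4) ⇒ out
candidate 4: (m,n)=(-11,22) → π∥ = -11+22·β ≈ 42.1127, π⊥ = -11+22·β' ≈ -20.1127 ∉ [-1.8, -0.4) ⇒ out
candidate 5: (m,n)=(6,15) → π∥ = 6+15·β ≈ 42.2132, π⊥ = 6+15·β' ≈ -0.2132 ∉ [-1.8, -0.4) ⇒ out
candidate 6: (m,n)=(5,16) → π∥ = 5+16·β ≈ 43.6274, π⊥ = 5+16·β' ≈ -1.6274 ∈ [-1.8, -0.4) ⇒ IN Λ
candidate 7: (m,n)=(-3,-7) → π∥ = -3-7·β ≈ -19.8995, π⊥ = -3-7·β' ≈ -0.1005 ∉ [-1.8, -0.4) ⇒ out
candidate 8: (m,n)=(8,22) → π∥ = 8+22·β ≈ 61.1127, π⊥ = 8+22·β' ≈ -1.1127 ∈ [-1.8, -0.4) ⇒ IN Λ

1, 6, 8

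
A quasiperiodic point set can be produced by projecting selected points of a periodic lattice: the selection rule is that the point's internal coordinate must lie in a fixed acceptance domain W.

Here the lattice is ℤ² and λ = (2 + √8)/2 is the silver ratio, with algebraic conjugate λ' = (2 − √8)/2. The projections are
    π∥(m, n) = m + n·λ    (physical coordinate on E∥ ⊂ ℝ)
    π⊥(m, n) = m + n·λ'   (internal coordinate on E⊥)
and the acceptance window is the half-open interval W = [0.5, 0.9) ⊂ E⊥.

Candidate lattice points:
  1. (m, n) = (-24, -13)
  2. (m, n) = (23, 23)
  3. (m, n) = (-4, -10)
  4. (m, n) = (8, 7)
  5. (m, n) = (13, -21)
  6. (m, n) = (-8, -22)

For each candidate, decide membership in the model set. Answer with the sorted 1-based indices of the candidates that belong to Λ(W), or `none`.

none

Numerically λ ≈ 2.41421 and λ' = −1/λ ≈ -0.41421.
#1 (-24,-13): internal coord -24 + (-13)·λ' = -18.61522; -18.61522 ∉ [0.5, 0.9) → out
#2 (23,23): internal coord 23 + (23)·λ' = +13.47309; +13.47309 ∉ [0.5, 0.9) → out
#3 (-4,-10): internal coord -4 + (-10)·λ' = +0.14214; +0.14214 ∉ [0.5, 0.9) → out
#4 (8,7): internal coord 8 + (7)·λ' = +5.10051; +5.10051 ∉ [0.5, 0.9) → out
#5 (13,-21): internal coord 13 + (-21)·λ' = +21.69848; +21.69848 ∉ [0.5, 0.9) → out
#6 (-8,-22): internal coord -8 + (-22)·λ' = +1.11270; +1.11270 ∉ [0.5, 0.9) → out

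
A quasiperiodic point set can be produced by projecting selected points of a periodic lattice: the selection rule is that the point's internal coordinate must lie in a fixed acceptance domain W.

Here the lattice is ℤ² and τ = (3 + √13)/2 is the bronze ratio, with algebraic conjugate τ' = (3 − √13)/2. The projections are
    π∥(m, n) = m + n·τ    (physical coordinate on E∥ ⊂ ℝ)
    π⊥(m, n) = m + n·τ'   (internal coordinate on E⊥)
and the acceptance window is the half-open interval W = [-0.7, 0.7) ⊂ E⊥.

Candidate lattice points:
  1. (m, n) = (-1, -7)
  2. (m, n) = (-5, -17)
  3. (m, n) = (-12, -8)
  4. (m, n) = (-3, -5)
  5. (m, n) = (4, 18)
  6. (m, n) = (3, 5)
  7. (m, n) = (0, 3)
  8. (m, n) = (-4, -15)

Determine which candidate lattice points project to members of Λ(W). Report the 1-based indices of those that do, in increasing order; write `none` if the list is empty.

Compute τ' = (3−√13)/2 = -0.302776, so π⊥(m,n) = m -0.302776·n.
candidate 1: (m,n)=(-1,-7) → π∥ = -1-7·τ ≈ -24.119429, π⊥ = -1-7·τ' ≈ 1.119429 ∉ [-0.7, 0.7) ⇒ out
candidate 2: (m,n)=(-5,-17) → π∥ = -5-17·τ ≈ -61.147186, π⊥ = -5-17·τ' ≈ 0.147186 ∈ [-0.7, 0.7) ⇒ IN Λ
candidate 3: (m,n)=(-12,-8) → π∥ = -12-8·τ ≈ -38.422205, π⊥ = -12-8·τ' ≈ -9.577795 ∉ [-0.7, 0.7) ⇒ out
candidate 4: (m,n)=(-3,-5) → π∥ = -3-5·τ ≈ -19.513878, π⊥ = -3-5·τ' ≈ -1.486122 ∉ [-0.7, 0.7) ⇒ out
candidate 5: (m,n)=(4,18) → π∥ = 4+18·τ ≈ 63.449961, π⊥ = 4+18·τ' ≈ -1.449961 ∉ [-0.7, 0.7) ⇒ out
candidate 6: (m,n)=(3,5) → π∥ = 3+5·τ ≈ 19.513878, π⊥ = 3+5·τ' ≈ 1.486122 ∉ [-0.7, 0.7) ⇒ out
candidate 7: (m,n)=(0,3) → π∥ = 0+3·τ ≈ 9.908327, π⊥ = 0+3·τ' ≈ -0.908327 ∉ [-0.7, 0.7) ⇒ out
candidate 8: (m,n)=(-4,-15) → π∥ = -4-15·τ ≈ -53.541635, π⊥ = -4-15·τ' ≈ 0.541635 ∈ [-0.7, 0.7) ⇒ IN Λ

2, 8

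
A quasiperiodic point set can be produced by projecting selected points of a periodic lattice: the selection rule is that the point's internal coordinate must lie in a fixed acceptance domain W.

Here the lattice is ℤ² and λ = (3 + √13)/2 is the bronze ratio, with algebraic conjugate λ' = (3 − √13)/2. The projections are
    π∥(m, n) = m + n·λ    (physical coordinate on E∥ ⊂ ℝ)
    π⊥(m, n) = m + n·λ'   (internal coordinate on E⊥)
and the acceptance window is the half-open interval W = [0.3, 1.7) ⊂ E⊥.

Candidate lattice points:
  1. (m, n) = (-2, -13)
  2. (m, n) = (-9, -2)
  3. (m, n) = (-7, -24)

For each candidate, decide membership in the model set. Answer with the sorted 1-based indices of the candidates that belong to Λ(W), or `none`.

Compute λ' = (3−√13)/2 = -0.302776, so π⊥(m,n) = m -0.302776·n.
[1] lift (-2,-13): star map gives 1.936083; window check 0.3 ≤ 1.936083 < 1.7 is false → out
[2] lift (-9,-2): star map gives -8.394449; window check 0.3 ≤ -8.394449 < 1.7 is false → out
[3] lift (-7,-24): star map gives 0.266615; window check 0.3 ≤ 0.266615 < 1.7 is false → out

none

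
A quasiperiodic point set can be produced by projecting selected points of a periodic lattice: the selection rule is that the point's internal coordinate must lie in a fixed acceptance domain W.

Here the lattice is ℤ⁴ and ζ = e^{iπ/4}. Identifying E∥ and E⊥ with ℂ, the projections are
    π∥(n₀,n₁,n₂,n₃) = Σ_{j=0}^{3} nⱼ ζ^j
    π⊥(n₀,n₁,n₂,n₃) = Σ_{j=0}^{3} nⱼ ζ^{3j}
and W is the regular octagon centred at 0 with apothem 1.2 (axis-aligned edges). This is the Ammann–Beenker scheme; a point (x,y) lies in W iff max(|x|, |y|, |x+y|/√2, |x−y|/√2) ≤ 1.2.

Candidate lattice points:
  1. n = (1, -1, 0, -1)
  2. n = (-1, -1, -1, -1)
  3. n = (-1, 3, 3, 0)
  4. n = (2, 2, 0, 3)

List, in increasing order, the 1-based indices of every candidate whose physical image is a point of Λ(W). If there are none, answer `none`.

With ζ = e^{iπ/4} the internal vectors are ζ^0,ζ^3,ζ^6,ζ^9.
candidate 1: n = (1, -1, 0, -1) → π⊥ ≈ (+1.0000, -1.4142); max(|x|,|y|,|x±y|/√2) = 1.7071 > 1.2 ⇒ ∉ W
candidate 2: n = (-1, -1, -1, -1) → π⊥ ≈ (-1.0000, -0.4142); max(|x|,|y|,|x±y|/√2) = 1.0000 ≤ 1.2 ⇒ ∈ W
candidate 3: n = (-1, 3, 3, 0) → π⊥ ≈ (-3.1213, -0.8787); max(|x|,|y|,|x±y|/√2) = 3.1213 > 1.2 ⇒ ∉ W
candidate 4: n = (2, 2, 0, 3) → π⊥ ≈ (+2.7071, +3.5355); max(|x|,|y|,|x±y|/√2) = 4.4142 > 1.2 ⇒ ∉ W

2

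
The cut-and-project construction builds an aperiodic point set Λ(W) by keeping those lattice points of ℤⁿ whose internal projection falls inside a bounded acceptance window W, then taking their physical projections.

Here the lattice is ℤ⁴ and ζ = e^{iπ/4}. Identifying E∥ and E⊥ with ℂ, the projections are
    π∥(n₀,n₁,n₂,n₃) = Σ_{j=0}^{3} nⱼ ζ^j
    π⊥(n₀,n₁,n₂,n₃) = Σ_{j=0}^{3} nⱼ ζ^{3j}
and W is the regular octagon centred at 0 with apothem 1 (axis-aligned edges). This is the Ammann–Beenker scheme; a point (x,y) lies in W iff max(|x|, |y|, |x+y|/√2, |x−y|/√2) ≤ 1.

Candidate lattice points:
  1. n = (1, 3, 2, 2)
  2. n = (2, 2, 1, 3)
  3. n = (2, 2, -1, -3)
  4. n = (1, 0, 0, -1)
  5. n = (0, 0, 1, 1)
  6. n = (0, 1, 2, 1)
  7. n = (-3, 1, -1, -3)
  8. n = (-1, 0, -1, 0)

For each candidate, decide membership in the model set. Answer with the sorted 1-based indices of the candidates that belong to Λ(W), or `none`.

4, 5, 6

Internal map: ζ^{3j} for j=0..3 gives (1,0), (−√2/2,√2/2), (0,−1), (√2/2,√2/2).
candidate 1: n = (1, 3, 2, 2) → π⊥ ≈ (+0.292893, +1.535534); max(|x|,|y|,|x±y|/√2) = 1.535534 > 1 ⇒ ∉ W
candidate 2: n = (2, 2, 1, 3) → π⊥ ≈ (+2.707107, +2.535534); max(|x|,|y|,|x±y|/√2) = 3.707107 > 1 ⇒ ∉ W
candidate 3: n = (2, 2, -1, -3) → π⊥ ≈ (-1.535534, +0.292893); max(|x|,|y|,|x±y|/√2) = 1.535534 > 1 ⇒ ∉ W
candidate 4: n = (1, 0, 0, -1) → π⊥ ≈ (+0.292893, -0.707107); max(|x|,|y|,|x±y|/√2) = 0.707107 ≤ 1 ⇒ ∈ W
candidate 5: n = (0, 0, 1, 1) → π⊥ ≈ (+0.707107, -0.292893); max(|x|,|y|,|x±y|/√2) = 0.707107 ≤ 1 ⇒ ∈ W
candidate 6: n = (0, 1, 2, 1) → π⊥ ≈ (+0.000000, -0.585786); max(|x|,|y|,|x±y|/√2) = 0.585786 ≤ 1 ⇒ ∈ W
candidate 7: n = (-3, 1, -1, -3) → π⊥ ≈ (-5.828427, -0.414214); max(|x|,|y|,|x±y|/√2) = 5.828427 > 1 ⇒ ∉ W
candidate 8: n = (-1, 0, -1, 0) → π⊥ ≈ (-1.000000, +1.000000); max(|x|,|y|,|x±y|/√2) = 1.414214 > 1 ⇒ ∉ W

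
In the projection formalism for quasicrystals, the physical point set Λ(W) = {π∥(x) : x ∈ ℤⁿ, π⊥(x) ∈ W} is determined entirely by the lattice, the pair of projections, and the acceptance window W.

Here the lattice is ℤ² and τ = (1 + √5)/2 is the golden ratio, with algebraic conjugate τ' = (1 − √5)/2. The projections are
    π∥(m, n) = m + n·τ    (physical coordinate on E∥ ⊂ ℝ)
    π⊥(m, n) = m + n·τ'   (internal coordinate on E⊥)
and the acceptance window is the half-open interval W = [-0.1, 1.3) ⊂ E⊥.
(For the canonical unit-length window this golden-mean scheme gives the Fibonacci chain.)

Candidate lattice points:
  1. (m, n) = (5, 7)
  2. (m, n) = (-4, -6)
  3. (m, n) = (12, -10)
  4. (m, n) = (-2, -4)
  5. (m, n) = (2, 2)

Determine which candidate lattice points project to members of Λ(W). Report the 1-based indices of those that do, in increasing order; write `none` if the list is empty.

1, 4, 5

Compute τ' = (1−√5)/2 = -0.61803, so π⊥(m,n) = m -0.61803·n.
candidate 1: (m,n)=(5,7) → π∥ = 5+7·τ ≈ 16.32624, π⊥ = 5+7·τ' ≈ 0.67376 ∈ [-0.1, 1.3) ⇒ IN Λ
candidate 2: (m,n)=(-4,-6) → π∥ = -4-6·τ ≈ -13.70820, π⊥ = -4-6·τ' ≈ -0.29180 ∉ [-0.1, 1.3) ⇒ out
candidate 3: (m,n)=(12,-10) → π∥ = 12-10·τ ≈ -4.18034, π⊥ = 12-10·τ' ≈ 18.18034 ∉ [-0.1, 1.3) ⇒ out
candidate 4: (m,n)=(-2,-4) → π∥ = -2-4·τ ≈ -8.47214, π⊥ = -2-4·τ' ≈ 0.47214 ∈ [-0.1, 1.3) ⇒ IN Λ
candidate 5: (m,n)=(2,2) → π∥ = 2+2·τ ≈ 5.23607, π⊥ = 2+2·τ' ≈ 0.76393 ∈ [-0.1, 1.3) ⇒ IN Λ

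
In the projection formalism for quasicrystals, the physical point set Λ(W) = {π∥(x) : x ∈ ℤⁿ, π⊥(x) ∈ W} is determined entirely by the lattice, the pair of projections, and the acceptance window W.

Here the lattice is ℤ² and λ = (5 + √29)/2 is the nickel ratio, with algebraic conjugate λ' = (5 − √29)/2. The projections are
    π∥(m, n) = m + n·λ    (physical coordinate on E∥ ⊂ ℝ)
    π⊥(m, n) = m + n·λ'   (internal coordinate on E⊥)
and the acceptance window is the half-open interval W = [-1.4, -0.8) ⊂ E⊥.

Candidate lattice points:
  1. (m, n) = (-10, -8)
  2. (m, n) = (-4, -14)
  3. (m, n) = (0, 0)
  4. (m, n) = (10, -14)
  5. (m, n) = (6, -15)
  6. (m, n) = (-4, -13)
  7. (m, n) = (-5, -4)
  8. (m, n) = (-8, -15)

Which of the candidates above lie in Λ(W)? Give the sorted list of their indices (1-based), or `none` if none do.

λ' = (5−√29)/2 ≈ -0.1926.
candidate 1: (m,n)=(-10,-8) → π∥ = -10-8·λ ≈ -51.5407, π⊥ = -10-8·λ' ≈ -8.4593 ∉ [-1.4, -0.8) ⇒ out
candidate 2: (m,n)=(-4,-14) → π∥ = -4-14·λ ≈ -76.6962, π⊥ = -4-14·λ' ≈ -1.3038 ∈ [-1.4, -0.8) ⇒ IN Λ
candidate 3: (m,n)=(0,0) → π∥ = 0+0·λ ≈ 0.0000, π⊥ = 0+0·λ' ≈ 0.0000 ∉ [-1.4, -0.8) ⇒ out
candidate 4: (m,n)=(10,-14) → π∥ = 10-14·λ ≈ -62.6962, π⊥ = 10-14·λ' ≈ 12.6962 ∉ [-1.4, -0.8) ⇒ out
candidate 5: (m,n)=(6,-15) → π∥ = 6-15·λ ≈ -71.8887, π⊥ = 6-15·λ' ≈ 8.8887 ∉ [-1.4, -0.8) ⇒ out
candidate 6: (m,n)=(-4,-13) → π∥ = -4-13·λ ≈ -71.5036, π⊥ = -4-13·λ' ≈ -1.4964 ∉ [-1.4, -0.8) ⇒ out
candidate 7: (m,n)=(-5,-4) → π∥ = -5-4·λ ≈ -25.7703, π⊥ = -5-4·λ' ≈ -4.2297 ∉ [-1.4, -0.8) ⇒ out
candidate 8: (m,n)=(-8,-15) → π∥ = -8-15·λ ≈ -85.8887, π⊥ = -8-15·λ' ≈ -5.1113 ∉ [-1.4, -0.8) ⇒ out

2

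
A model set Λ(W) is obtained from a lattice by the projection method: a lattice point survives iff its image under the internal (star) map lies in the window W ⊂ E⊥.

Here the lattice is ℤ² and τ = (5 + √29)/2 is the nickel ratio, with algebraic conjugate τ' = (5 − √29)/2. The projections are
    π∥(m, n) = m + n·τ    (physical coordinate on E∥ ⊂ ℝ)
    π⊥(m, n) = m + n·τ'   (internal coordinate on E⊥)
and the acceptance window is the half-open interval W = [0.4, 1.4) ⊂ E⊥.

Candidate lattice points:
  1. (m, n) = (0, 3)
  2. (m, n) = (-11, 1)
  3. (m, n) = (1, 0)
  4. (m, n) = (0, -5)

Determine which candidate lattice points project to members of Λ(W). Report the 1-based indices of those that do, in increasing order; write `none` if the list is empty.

3, 4

τ' = (5−√29)/2 ≈ -0.192582.
#1 (0,3): internal coord 0 + (3)·τ' = -0.577747; -0.577747 ∉ [0.4, 1.4) → out
#2 (-11,1): internal coord -11 + (1)·τ' = -11.192582; -11.192582 ∉ [0.4, 1.4) → out
#3 (1,0): internal coord 1 + (0)·τ' = +1.000000; +1.000000 ∈ [0.4, 1.4) → IN Λ
#4 (0,-5): internal coord 0 + (-5)·τ' = +0.962912; +0.962912 ∈ [0.4, 1.4) → IN Λ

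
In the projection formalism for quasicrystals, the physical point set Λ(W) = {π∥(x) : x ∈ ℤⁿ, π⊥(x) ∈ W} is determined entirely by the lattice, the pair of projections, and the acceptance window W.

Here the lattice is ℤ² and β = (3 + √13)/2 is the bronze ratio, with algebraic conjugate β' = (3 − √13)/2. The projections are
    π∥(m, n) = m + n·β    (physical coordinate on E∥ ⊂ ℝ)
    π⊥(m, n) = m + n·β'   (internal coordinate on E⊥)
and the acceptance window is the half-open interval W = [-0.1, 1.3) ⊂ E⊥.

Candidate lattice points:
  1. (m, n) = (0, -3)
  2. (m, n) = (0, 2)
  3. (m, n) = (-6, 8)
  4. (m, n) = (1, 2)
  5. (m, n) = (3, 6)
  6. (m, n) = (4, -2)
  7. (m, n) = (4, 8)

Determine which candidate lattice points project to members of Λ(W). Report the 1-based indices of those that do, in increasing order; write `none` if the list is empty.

1, 4, 5

β' = (3−√13)/2 ≈ -0.302776.
[1] lift (0,-3): star map gives 0.908327; window check -0.1 ≤ 0.908327 < 1.3 is true → IN Λ
[2] lift (0,2): star map gives -0.605551; window check -0.1 ≤ -0.605551 < 1.3 is false → out
[3] lift (-6,8): star map gives -8.422205; window check -0.1 ≤ -8.422205 < 1.3 is false → out
[4] lift (1,2): star map gives 0.394449; window check -0.1 ≤ 0.394449 < 1.3 is true → IN Λ
[5] lift (3,6): star map gives 1.183346; window check -0.1 ≤ 1.183346 < 1.3 is true → IN Λ
[6] lift (4,-2): star map gives 4.605551; window check -0.1 ≤ 4.605551 < 1.3 is false → out
[7] lift (4,8): star map gives 1.577795; window check -0.1 ≤ 1.577795 < 1.3 is false → out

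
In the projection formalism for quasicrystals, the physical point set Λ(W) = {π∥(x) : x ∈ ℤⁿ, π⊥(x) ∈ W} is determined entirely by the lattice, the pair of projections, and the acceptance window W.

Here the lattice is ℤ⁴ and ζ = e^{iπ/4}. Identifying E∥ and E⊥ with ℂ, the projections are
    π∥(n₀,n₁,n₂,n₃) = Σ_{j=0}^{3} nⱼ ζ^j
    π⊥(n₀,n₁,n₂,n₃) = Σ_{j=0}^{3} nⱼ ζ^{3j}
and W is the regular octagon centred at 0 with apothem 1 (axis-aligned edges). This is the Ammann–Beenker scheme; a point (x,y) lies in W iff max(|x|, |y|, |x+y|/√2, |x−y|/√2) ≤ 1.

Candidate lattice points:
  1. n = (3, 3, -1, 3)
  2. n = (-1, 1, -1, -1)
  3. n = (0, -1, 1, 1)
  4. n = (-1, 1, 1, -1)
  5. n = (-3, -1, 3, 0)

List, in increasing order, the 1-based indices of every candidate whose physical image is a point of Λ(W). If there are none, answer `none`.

With ζ = e^{iπ/4} the internal vectors are ζ^0,ζ^3,ζ^6,ζ^9.
candidate 1: n = (3, 3, -1, 3) → π⊥ ≈ (+3.00000, +5.24264); max(|x|,|y|,|x±y|/√2) = 5.82843 > 1 ⇒ ∉ W
candidate 2: n = (-1, 1, -1, -1) → π⊥ ≈ (-2.41421, +1.00000); max(|x|,|y|,|x±y|/√2) = 2.41421 > 1 ⇒ ∉ W
candidate 3: n = (0, -1, 1, 1) → π⊥ ≈ (+1.41421, -1.00000); max(|x|,|y|,|x±y|/√2) = 1.70711 > 1 ⇒ ∉ W
candidate 4: n = (-1, 1, 1, -1) → π⊥ ≈ (-2.41421, -1.00000); max(|x|,|y|,|x±y|/√2) = 2.41421 > 1 ⇒ ∉ W
candidate 5: n = (-3, -1, 3, 0) → π⊥ ≈ (-2.29289, -3.70711); max(|x|,|y|,|x±y|/√2) = 4.24264 > 1 ⇒ ∉ W

none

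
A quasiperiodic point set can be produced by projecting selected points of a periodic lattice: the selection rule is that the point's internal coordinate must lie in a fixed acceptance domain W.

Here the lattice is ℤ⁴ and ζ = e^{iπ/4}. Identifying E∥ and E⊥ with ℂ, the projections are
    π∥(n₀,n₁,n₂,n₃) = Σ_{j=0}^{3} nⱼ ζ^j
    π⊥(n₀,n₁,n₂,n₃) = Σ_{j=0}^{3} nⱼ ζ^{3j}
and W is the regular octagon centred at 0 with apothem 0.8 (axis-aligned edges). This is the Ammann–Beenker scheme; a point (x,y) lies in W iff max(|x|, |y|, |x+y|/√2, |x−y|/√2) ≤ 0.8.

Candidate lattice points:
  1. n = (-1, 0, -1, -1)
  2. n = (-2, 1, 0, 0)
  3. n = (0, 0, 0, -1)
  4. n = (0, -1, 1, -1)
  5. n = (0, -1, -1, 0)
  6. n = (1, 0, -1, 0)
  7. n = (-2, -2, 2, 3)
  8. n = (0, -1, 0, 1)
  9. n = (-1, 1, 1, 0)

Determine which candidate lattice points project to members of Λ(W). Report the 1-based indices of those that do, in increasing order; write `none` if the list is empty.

5

With ζ = e^{iπ/4} the internal vectors are ζ^0,ζ^3,ζ^6,ζ^9.
#1 (-1, 0, -1, -1): internal (-1.70711, 0.29289); octagon support 1.70711 vs apothem 0.8 → ∉ W
#2 (-2, 1, 0, 0): internal (-2.70711, 0.70711); octagon support 2.70711 vs apothem 0.8 → ∉ W
#3 (0, 0, 0, -1): internal (-0.70711, -0.70711); octagon support 1.00000 vs apothem 0.8 → ∉ W
#4 (0, -1, 1, -1): internal (0.00000, -2.41421); octagon support 2.41421 vs apothem 0.8 → ∉ W
#5 (0, -1, -1, 0): internal (0.70711, 0.29289); octagon support 0.70711 vs apothem 0.8 → ∈ W
#6 (1, 0, -1, 0): internal (1.00000, 1.00000); octagon support 1.41421 vs apothem 0.8 → ∉ W
#7 (-2, -2, 2, 3): internal (1.53553, -1.29289); octagon support 2.00000 vs apothem 0.8 → ∉ W
#8 (0, -1, 0, 1): internal (1.41421, 0.00000); octagon support 1.41421 vs apothem 0.8 → ∉ W
#9 (-1, 1, 1, 0): internal (-1.70711, -0.29289); octagon support 1.70711 vs apothem 0.8 → ∉ W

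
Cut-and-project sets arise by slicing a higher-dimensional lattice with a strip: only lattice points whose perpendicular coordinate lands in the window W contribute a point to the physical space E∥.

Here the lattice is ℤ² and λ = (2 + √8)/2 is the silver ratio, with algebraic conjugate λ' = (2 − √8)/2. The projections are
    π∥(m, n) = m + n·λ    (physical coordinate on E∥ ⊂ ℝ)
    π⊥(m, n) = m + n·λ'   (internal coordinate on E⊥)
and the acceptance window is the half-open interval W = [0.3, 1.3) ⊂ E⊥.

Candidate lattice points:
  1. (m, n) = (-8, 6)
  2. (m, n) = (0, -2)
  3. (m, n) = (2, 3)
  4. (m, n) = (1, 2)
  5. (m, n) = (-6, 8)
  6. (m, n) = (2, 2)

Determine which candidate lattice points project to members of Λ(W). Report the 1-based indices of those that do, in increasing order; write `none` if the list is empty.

λ' = (2−√8)/2 ≈ -0.41421.
[1] lift (-8,6): star map gives -10.48528; window check 0.3 ≤ -10.48528 < 1.3 is false → out
[2] lift (0,-2): star map gives 0.82843; window check 0.3 ≤ 0.82843 < 1.3 is true → IN Λ
[3] lift (2,3): star map gives 0.75736; window check 0.3 ≤ 0.75736 < 1.3 is true → IN Λ
[4] lift (1,2): star map gives 0.17157; window check 0.3 ≤ 0.17157 < 1.3 is false → out
[5] lift (-6,8): star map gives -9.31371; window check 0.3 ≤ -9.31371 < 1.3 is false → out
[6] lift (2,2): star map gives 1.17157; window check 0.3 ≤ 1.17157 < 1.3 is true → IN Λ

2, 3, 6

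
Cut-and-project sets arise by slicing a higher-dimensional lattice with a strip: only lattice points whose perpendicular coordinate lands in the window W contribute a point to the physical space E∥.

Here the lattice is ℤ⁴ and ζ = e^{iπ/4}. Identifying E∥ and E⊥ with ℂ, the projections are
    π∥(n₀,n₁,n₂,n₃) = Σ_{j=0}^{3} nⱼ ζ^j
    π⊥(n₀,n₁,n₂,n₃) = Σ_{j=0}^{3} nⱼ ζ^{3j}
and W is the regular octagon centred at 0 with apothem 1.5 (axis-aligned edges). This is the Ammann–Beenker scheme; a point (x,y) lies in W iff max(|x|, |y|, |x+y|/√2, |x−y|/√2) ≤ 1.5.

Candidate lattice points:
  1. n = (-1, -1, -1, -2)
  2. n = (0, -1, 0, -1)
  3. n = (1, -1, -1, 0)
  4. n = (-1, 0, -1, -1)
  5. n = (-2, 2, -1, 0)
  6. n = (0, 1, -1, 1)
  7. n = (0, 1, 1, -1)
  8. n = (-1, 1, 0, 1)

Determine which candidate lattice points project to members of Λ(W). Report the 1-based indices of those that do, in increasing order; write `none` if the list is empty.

Internal map: ζ^{3j} for j=0..3 gives (1,0), (−√2/2,√2/2), (0,−1), (√2/2,√2/2).
#1 (-1, -1, -1, -2): internal (-1.7071, -1.1213); octagon support 2.0000 vs apothem 1.5 → ∉ W
#2 (0, -1, 0, -1): internal (0.0000, -1.4142); octagon support 1.4142 vs apothem 1.5 → ∈ W
#3 (1, -1, -1, 0): internal (1.7071, 0.2929); octagon support 1.7071 vs apothem 1.5 → ∉ W
#4 (-1, 0, -1, -1): internal (-1.7071, 0.2929); octagon support 1.7071 vs apothem 1.5 → ∉ W
#5 (-2, 2, -1, 0): internal (-3.4142, 2.4142); octagon support 4.1213 vs apothem 1.5 → ∉ W
#6 (0, 1, -1, 1): internal (0.0000, 2.4142); octagon support 2.4142 vs apothem 1.5 → ∉ W
#7 (0, 1, 1, -1): internal (-1.4142, -1.0000); octagon support 1.7071 vs apothem 1.5 → ∉ W
#8 (-1, 1, 0, 1): internal (-1.0000, 1.4142); octagon support 1.7071 vs apothem 1.5 → ∉ W

2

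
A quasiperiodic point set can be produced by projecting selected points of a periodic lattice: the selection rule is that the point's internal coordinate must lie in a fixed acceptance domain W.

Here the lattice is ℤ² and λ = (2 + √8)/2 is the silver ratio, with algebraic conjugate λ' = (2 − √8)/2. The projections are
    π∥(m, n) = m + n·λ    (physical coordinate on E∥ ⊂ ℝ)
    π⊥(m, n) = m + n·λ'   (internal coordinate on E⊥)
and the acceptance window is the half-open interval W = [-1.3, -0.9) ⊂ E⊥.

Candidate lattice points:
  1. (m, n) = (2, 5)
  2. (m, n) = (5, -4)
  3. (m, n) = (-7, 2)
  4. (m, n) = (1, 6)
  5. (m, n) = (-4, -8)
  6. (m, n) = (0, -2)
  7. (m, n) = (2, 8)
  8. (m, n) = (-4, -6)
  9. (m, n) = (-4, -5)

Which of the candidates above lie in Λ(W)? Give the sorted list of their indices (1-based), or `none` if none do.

none

Compute λ' = (2−√8)/2 = -0.414214, so π⊥(m,n) = m -0.414214·n.
[1] lift (2,5): star map gives -0.071068; window check -1.3 ≤ -0.071068 < -0.9 is false → out
[2] lift (5,-4): star map gives 6.656854; window check -1.3 ≤ 6.656854 < -0.9 is false → out
[3] lift (-7,2): star map gives -7.828427; window check -1.3 ≤ -7.828427 < -0.9 is false → out
[4] lift (1,6): star map gives -1.485281; window check -1.3 ≤ -1.485281 < -0.9 is false → out
[5] lift (-4,-8): star map gives -0.686292; window check -1.3 ≤ -0.686292 < -0.9 is false → out
[6] lift (0,-2): star map gives 0.828427; window check -1.3 ≤ 0.828427 < -0.9 is false → out
[7] lift (2,8): star map gives -1.313708; window check -1.3 ≤ -1.313708 < -0.9 is false → out
[8] lift (-4,-6): star map gives -1.514719; window check -1.3 ≤ -1.514719 < -0.9 is false → out
[9] lift (-4,-5): star map gives -1.928932; window check -1.3 ≤ -1.928932 < -0.9 is false → out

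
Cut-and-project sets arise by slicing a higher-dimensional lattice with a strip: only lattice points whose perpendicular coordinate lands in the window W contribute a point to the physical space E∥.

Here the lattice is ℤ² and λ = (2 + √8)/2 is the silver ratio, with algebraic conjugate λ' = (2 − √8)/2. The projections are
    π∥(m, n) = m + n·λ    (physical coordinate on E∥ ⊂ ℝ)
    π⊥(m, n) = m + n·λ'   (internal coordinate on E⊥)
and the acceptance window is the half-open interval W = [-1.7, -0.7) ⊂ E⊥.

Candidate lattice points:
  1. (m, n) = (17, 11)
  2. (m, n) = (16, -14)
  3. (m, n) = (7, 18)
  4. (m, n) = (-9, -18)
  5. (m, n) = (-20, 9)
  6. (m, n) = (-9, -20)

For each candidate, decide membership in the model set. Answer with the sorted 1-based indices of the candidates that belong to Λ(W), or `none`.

4, 6

Compute λ' = (2−√8)/2 = -0.414214, so π⊥(m,n) = m -0.414214·n.
#1 (17,11): internal coord 17 + (11)·λ' = +12.443651; +12.443651 ∉ [-1.7, -0.7) → out
#2 (16,-14): internal coord 16 + (-14)·λ' = +21.798990; +21.798990 ∉ [-1.7, -0.7) → out
#3 (7,18): internal coord 7 + (18)·λ' = -0.455844; -0.455844 ∉ [-1.7, -0.7) → out
#4 (-9,-18): internal coord -9 + (-18)·λ' = -1.544156; -1.544156 ∈ [-1.7, -0.7) → IN Λ
#5 (-20,9): internal coord -20 + (9)·λ' = -23.727922; -23.727922 ∉ [-1.7, -0.7) → out
#6 (-9,-20): internal coord -9 + (-20)·λ' = -0.715729; -0.715729 ∈ [-1.7, -0.7) → IN Λ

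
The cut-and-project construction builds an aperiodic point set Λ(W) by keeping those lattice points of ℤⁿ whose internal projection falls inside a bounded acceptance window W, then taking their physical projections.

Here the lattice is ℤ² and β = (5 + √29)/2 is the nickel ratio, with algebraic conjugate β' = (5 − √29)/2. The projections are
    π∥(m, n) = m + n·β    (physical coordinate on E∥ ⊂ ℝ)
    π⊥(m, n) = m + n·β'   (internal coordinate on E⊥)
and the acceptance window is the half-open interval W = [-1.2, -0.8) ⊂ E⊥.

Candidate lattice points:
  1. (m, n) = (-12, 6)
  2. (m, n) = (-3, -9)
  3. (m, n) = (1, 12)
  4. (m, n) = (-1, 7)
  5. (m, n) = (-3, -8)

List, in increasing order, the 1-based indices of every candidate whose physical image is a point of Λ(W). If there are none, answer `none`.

Numerically β ≈ 5.19258 and β' = −1/β ≈ -0.19258.
candidate 1: (m,n)=(-12,6) → π∥ = -12+6·β ≈ 19.15549, π⊥ = -12+6·β' ≈ -13.15549 ∉ [-1.2, -0.8) ⇒ out
candidate 2: (m,n)=(-3,-9) → π∥ = -3-9·β ≈ -49.73324, π⊥ = -3-9·β' ≈ -1.26676 ∉ [-1.2, -0.8) ⇒ out
candidate 3: (m,n)=(1,12) → π∥ = 1+12·β ≈ 63.31099, π⊥ = 1+12·β' ≈ -1.31099 ∉ [-1.2, -0.8) ⇒ out
candidate 4: (m,n)=(-1,7) → π∥ = -1+7·β ≈ 35.34808, π⊥ = -1+7·β' ≈ -2.34808 ∉ [-1.2, -0.8) ⇒ out
candidate 5: (m,n)=(-3,-8) → π∥ = -3-8·β ≈ -44.54066, π⊥ = -3-8·β' ≈ -1.45934 ∉ [-1.2, -0.8) ⇒ out

none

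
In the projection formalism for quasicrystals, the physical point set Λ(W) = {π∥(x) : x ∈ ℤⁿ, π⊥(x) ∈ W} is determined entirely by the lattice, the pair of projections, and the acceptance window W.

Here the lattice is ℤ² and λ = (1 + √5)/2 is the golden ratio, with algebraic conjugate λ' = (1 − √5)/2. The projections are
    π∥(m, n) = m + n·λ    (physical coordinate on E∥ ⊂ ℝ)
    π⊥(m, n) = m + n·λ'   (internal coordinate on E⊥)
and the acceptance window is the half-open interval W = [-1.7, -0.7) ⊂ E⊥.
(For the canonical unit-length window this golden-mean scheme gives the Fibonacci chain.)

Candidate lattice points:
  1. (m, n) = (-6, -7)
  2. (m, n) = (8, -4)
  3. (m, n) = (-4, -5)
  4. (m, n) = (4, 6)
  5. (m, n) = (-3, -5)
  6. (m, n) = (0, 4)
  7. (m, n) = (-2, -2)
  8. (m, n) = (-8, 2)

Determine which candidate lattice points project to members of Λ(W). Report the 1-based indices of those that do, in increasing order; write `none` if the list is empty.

Numerically λ ≈ 1.61803 and λ' = −1/λ ≈ -0.61803.
[1] lift (-6,-7): star map gives -1.67376; window check -1.7 ≤ -1.67376 < -0.7 is true → IN Λ
[2] lift (8,-4): star map gives 10.47214; window check -1.7 ≤ 10.47214 < -0.7 is false → out
[3] lift (-4,-5): star map gives -0.90983; window check -1.7 ≤ -0.90983 < -0.7 is true → IN Λ
[4] lift (4,6): star map gives 0.29180; window check -1.7 ≤ 0.29180 < -0.7 is false → out
[5] lift (-3,-5): star map gives 0.09017; window check -1.7 ≤ 0.09017 < -0.7 is false → out
[6] lift (0,4): star map gives -2.47214; window check -1.7 ≤ -2.47214 < -0.7 is false → out
[7] lift (-2,-2): star map gives -0.76393; window check -1.7 ≤ -0.76393 < -0.7 is true → IN Λ
[8] lift (-8,2): star map gives -9.23607; window check -1.7 ≤ -9.23607 < -0.7 is false → out

1, 3, 7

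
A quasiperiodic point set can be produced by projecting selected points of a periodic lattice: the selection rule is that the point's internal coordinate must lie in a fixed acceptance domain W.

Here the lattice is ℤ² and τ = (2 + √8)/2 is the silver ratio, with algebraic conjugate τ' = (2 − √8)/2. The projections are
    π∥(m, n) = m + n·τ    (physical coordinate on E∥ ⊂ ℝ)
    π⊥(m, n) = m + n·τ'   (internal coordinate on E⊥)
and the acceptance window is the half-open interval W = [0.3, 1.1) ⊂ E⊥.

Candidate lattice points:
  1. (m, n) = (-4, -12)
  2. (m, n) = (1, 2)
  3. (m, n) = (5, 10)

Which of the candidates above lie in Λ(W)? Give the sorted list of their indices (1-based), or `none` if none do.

Compute τ' = (2−√8)/2 = -0.41421, so π⊥(m,n) = m -0.41421·n.
candidate 1: (m,n)=(-4,-12) → π∥ = -4-12·τ ≈ -32.97056, π⊥ = -4-12·τ' ≈ 0.97056 ∈ [0.3, 1.1) ⇒ IN Λ
candidate 2: (m,n)=(1,2) → π∥ = 1+2·τ ≈ 5.82843, π⊥ = 1+2·τ' ≈ 0.17157 ∉ [0.3, 1.1) ⇒ out
candidate 3: (m,n)=(5,10) → π∥ = 5+10·τ ≈ 29.14214, π⊥ = 5+10·τ' ≈ 0.85786 ∈ [0.3, 1.1) ⇒ IN Λ

1, 3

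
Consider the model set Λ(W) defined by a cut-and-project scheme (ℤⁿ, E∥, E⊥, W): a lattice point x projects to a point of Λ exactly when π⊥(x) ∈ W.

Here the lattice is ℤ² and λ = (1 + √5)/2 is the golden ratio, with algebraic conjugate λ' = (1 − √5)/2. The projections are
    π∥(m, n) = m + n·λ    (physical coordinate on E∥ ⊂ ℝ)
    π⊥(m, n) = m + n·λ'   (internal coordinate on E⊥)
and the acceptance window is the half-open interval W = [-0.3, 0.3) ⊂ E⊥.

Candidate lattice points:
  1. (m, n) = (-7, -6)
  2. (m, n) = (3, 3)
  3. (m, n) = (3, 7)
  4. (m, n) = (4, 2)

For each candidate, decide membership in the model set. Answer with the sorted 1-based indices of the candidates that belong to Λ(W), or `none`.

λ' = (1−√5)/2 ≈ -0.61803.
#1 (-7,-6): internal coord -7 + (-6)·λ' = -3.29180; -3.29180 ∉ [-0.3, 0.3) → out
#2 (3,3): internal coord 3 + (3)·λ' = +1.14590; +1.14590 ∉ [-0.3, 0.3) → out
#3 (3,7): internal coord 3 + (7)·λ' = -1.32624; -1.32624 ∉ [-0.3, 0.3) → out
#4 (4,2): internal coord 4 + (2)·λ' = +2.76393; +2.76393 ∉ [-0.3, 0.3) → out

none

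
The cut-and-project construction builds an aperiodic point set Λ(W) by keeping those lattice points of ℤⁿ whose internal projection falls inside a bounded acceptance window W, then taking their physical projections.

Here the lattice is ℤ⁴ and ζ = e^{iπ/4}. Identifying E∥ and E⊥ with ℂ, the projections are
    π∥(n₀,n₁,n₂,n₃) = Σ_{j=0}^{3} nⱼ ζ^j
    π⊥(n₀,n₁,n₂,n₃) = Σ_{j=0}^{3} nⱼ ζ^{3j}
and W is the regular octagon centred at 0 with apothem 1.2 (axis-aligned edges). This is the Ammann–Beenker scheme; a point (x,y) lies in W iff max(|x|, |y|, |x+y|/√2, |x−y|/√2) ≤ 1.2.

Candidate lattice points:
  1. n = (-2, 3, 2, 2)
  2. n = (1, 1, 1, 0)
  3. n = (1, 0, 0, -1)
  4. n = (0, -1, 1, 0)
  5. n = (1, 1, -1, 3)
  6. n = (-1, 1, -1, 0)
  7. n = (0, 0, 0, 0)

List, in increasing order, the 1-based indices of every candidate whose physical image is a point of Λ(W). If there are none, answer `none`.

2, 3, 7

With ζ = e^{iπ/4} the internal vectors are ζ^0,ζ^3,ζ^6,ζ^9.
#1 (-2, 3, 2, 2): internal (-2.70711, 1.53553); octagon support 3.00000 vs apothem 1.2 → ∉ W
#2 (1, 1, 1, 0): internal (0.29289, -0.29289); octagon support 0.41421 vs apothem 1.2 → ∈ W
#3 (1, 0, 0, -1): internal (0.29289, -0.70711); octagon support 0.70711 vs apothem 1.2 → ∈ W
#4 (0, -1, 1, 0): internal (0.70711, -1.70711); octagon support 1.70711 vs apothem 1.2 → ∉ W
#5 (1, 1, -1, 3): internal (2.41421, 3.82843); octagon support 4.41421 vs apothem 1.2 → ∉ W
#6 (-1, 1, -1, 0): internal (-1.70711, 1.70711); octagon support 2.41421 vs apothem 1.2 → ∉ W
#7 (0, 0, 0, 0): internal (0.00000, 0.00000); octagon support 0.00000 vs apothem 1.2 → ∈ W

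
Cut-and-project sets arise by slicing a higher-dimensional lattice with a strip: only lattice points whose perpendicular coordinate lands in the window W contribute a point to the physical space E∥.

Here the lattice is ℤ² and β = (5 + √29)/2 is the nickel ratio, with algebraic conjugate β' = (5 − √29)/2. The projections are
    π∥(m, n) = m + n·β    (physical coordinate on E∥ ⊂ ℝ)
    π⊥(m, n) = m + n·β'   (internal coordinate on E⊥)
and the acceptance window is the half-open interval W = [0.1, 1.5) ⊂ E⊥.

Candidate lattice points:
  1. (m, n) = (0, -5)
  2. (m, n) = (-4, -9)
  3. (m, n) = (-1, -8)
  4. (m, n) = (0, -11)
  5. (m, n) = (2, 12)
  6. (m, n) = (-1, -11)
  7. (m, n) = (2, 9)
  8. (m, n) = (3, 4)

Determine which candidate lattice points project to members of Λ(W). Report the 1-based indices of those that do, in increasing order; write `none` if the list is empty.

Numerically β ≈ 5.19258 and β' = −1/β ≈ -0.19258.
#1 (0,-5): internal coord 0 + (-5)·β' = +0.96291; +0.96291 ∈ [0.1, 1.5) → IN Λ
#2 (-4,-9): internal coord -4 + (-9)·β' = -2.26676; -2.26676 ∉ [0.1, 1.5) → out
#3 (-1,-8): internal coord -1 + (-8)·β' = +0.54066; +0.54066 ∈ [0.1, 1.5) → IN Λ
#4 (0,-11): internal coord 0 + (-11)·β' = +2.11841; +2.11841 ∉ [0.1, 1.5) → out
#5 (2,12): internal coord 2 + (12)·β' = -0.31099; -0.31099 ∉ [0.1, 1.5) → out
#6 (-1,-11): internal coord -1 + (-11)·β' = +1.11841; +1.11841 ∈ [0.1, 1.5) → IN Λ
#7 (2,9): internal coord 2 + (9)·β' = +0.26676; +0.26676 ∈ [0.1, 1.5) → IN Λ
#8 (3,4): internal coord 3 + (4)·β' = +2.22967; +2.22967 ∉ [0.1, 1.5) → out

1, 3, 6, 7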